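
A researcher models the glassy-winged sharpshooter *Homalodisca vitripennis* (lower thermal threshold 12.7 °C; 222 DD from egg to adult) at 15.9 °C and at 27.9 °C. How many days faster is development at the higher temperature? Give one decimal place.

54.8 days

At 15.9 °C: 222 / (15.9 − 12.7) = 222 / 3.2 = 69.375 d.
At 27.9 °C: 222 / (27.9 − 12.7) = 222 / 15.2 = 14.605 d.
Difference = |69.375 − 14.605| = 54.770 ≈ 54.8 days.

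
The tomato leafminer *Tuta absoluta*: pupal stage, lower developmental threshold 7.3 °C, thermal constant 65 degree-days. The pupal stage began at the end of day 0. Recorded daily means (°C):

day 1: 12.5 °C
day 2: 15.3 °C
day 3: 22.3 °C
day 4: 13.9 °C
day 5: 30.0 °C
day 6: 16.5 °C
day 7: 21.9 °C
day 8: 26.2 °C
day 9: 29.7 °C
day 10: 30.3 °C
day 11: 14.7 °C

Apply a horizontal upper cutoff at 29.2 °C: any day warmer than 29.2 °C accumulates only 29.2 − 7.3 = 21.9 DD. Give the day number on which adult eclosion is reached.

day 6

Daily DD above 7.3 °C (capped at 21.9): 5.2, 8.0, 15.0, 6.6, 21.9, 9.2, 14.6, 18.9, 21.9, 21.9, 7.4.
Cumulative: 5.2, 13.2, 28.2, 34.8, 56.7, 65.9, 80.5, 99.4, 121.3, 143.2, 150.6.
The total first reaches 65 DD on day 6.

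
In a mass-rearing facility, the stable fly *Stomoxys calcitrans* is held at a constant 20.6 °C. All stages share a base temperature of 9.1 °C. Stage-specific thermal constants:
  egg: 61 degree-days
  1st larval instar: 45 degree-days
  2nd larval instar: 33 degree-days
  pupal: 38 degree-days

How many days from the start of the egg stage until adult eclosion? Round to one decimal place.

Daily accumulation at 20.6 °C = 20.6 − 9.1 = 11.5 DD/day.
Total K = 61 + 45 + 33 + 38 = 177 DD.
Total duration = 177 / 11.5 = 15.391 ≈ 15.4 days.

15.4 days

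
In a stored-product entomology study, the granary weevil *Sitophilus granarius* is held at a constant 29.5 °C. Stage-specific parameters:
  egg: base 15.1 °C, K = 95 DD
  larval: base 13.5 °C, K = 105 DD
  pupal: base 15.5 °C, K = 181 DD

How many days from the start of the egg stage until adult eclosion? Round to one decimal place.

egg: 95 / (29.5 − 15.1) = 95 / 14.4 = 6.597 d.
larval: 105 / (29.5 − 13.5) = 105 / 16.0 = 6.562 d.
pupal: 181 / (29.5 − 15.5) = 181 / 14.0 = 12.929 d.
Sum = 26.088 ≈ 26.1 days.

26.1 days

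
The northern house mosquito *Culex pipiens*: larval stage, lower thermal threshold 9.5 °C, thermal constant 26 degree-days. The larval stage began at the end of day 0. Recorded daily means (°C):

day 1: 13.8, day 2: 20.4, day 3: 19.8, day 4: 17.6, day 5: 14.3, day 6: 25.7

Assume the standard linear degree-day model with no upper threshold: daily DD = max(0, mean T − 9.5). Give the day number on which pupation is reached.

day 4

Daily DD above 9.5 °C: 4.3, 10.9, 10.3, 8.1, 4.8, 16.2.
Cumulative: 4.3, 15.2, 25.5, 33.6, 38.4, 54.6.
The total first reaches 26 DD on day 4.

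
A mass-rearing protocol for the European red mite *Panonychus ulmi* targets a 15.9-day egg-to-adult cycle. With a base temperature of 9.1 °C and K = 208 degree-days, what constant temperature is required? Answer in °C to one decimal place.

Required daily accumulation = 208 / 15.9 = 13.082 DD/day.
T = T_base + 13.082 = 9.1 + 13.082 = 22.182 ≈ 22.2 °C.

22.2 °C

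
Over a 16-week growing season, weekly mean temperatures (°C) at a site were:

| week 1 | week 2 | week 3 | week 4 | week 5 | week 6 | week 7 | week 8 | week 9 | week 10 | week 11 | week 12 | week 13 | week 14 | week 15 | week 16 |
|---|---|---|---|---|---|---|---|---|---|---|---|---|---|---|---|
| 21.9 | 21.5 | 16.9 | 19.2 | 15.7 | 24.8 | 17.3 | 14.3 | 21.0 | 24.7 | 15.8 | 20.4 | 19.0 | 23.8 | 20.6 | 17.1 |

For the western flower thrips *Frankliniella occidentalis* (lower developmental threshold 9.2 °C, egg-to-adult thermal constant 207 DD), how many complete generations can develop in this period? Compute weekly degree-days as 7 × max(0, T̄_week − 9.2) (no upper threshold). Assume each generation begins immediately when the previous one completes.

5 generations

Weekly DD (7 × max(0, T̄ − 9.2)): 88.9, 86.1, 53.9, 70.0, 45.5, 109.2, 56.7, 35.7, 82.6, 108.5, 46.2, 78.4, 68.6, 102.2, 79.8, 55.3.
Season total = 1167.6 DD.
Complete generations = ⌊1167.6 / 207⌋ = 5.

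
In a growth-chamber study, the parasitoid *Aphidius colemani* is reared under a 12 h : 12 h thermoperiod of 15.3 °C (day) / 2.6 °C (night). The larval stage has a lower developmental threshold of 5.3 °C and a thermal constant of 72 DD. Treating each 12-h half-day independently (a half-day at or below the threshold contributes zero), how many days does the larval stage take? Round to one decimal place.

Day half: max(0, 15.3 − 5.3) × 0.5 = 10.0 × 0.5 = 5.00 DD.
Night half: max(0, 2.6 − 5.3) × 0.5 = 0.0 × 0.5 = 0.00 DD.
Per 24 h: 5.00 DD/day.
Duration = 72 / 5.00 = 14.400 ≈ 14.4 days.

14.4 days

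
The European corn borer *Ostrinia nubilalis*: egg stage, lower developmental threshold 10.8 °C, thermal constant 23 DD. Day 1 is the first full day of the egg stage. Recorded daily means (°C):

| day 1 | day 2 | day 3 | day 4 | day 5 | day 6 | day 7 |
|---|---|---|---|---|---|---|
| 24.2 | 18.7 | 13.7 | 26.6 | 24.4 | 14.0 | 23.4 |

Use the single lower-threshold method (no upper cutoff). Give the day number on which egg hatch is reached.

Daily DD above 10.8 °C: 13.4, 7.9, 2.9, 15.8, 13.6, 3.2, 12.6.
Cumulative: 13.4, 21.3, 24.2, 40.0, 53.6, 56.8, 69.4.
The total first reaches 23 DD on day 3.

day 3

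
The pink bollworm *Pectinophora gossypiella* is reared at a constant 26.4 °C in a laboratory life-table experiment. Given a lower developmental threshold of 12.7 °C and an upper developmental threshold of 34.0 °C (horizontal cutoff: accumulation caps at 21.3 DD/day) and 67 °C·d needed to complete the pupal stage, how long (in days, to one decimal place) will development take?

4.9 days

Daily accumulation = 26.4 − 12.7 = 13.7 DD/day.
Duration = 67 / 13.7 = 4.891 ≈ 4.9 days.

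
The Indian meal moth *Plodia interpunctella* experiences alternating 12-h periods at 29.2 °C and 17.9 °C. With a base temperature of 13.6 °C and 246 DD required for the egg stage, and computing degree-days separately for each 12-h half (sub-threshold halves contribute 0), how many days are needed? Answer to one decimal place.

Day half: max(0, 29.2 − 13.6) × 0.5 = 15.6 × 0.5 = 7.80 DD.
Night half: max(0, 17.9 − 13.6) × 0.5 = 4.3 × 0.5 = 2.15 DD.
Per 24 h: 9.95 DD/day.
Duration = 246 / 9.95 = 24.724 ≈ 24.7 days.

24.7 days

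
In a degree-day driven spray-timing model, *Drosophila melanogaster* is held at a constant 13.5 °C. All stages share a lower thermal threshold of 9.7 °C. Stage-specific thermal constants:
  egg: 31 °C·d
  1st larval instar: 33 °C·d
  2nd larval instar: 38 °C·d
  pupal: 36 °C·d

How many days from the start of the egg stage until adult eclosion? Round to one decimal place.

36.3 days

Daily accumulation at 13.5 °C = 13.5 − 9.7 = 3.8 DD/day.
Total K = 31 + 33 + 38 + 36 = 138 DD.
Total duration = 138 / 3.8 = 36.316 ≈ 36.3 days.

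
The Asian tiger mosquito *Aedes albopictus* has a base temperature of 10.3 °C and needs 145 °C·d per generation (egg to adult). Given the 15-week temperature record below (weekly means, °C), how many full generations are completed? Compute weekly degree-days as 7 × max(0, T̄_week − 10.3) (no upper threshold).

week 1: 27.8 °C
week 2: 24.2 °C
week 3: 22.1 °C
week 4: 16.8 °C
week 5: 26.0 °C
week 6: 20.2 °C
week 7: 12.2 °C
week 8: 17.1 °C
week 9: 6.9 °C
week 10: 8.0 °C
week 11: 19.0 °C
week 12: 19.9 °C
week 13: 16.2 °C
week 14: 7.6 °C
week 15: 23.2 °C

5 generations

Weekly DD (7 × max(0, T̄ − 10.3)): 122.5, 97.3, 82.6, 45.5, 109.9, 69.3, 13.3, 47.6, 0.0, 0.0, 60.9, 67.2, 41.3, 0.0, 90.3.
Season total = 847.7 DD.
Complete generations = ⌊847.7 / 145⌋ = 5.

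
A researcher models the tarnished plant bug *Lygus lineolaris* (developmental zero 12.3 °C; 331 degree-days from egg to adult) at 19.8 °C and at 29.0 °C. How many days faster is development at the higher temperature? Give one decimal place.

At 19.8 °C: 331 / (19.8 − 12.3) = 331 / 7.5 = 44.133 d.
At 29.0 °C: 331 / (29.0 − 12.3) = 331 / 16.7 = 19.820 d.
Difference = |44.133 − 19.820| = 24.313 ≈ 24.3 days.

24.3 days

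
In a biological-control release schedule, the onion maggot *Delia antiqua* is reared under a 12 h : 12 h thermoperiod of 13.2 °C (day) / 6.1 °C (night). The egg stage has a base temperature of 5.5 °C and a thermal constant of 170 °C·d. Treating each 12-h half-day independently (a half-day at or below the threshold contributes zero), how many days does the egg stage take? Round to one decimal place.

41.0 days

Day half: max(0, 13.2 − 5.5) × 0.5 = 7.7 × 0.5 = 3.85 DD.
Night half: max(0, 6.1 − 5.5) × 0.5 = 0.6 × 0.5 = 0.30 DD.
Per 24 h: 4.15 DD/day.
Duration = 170 / 4.15 = 40.964 ≈ 41.0 days.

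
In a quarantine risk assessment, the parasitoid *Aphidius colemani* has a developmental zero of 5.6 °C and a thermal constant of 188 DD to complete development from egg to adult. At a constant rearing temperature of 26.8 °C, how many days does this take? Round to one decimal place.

8.9 days

Daily accumulation = 26.8 − 5.6 = 21.2 DD/day.
Duration = 188 / 21.2 = 8.868 ≈ 8.9 days.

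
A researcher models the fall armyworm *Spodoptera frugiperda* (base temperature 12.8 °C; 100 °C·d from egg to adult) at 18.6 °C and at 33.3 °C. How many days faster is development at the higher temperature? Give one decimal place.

At 18.6 °C: 100 / (18.6 − 12.8) = 100 / 5.8 = 17.241 d.
At 33.3 °C: 100 / (33.3 − 12.8) = 100 / 20.5 = 4.878 d.
Difference = |17.241 − 4.878| = 12.363 ≈ 12.4 days.

12.4 days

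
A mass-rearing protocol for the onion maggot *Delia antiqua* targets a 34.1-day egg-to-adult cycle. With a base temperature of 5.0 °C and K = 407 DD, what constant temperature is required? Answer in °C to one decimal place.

16.9 °C

Required daily accumulation = 407 / 34.1 = 11.935 DD/day.
T = T_base + 11.935 = 5.0 + 11.935 = 16.935 ≈ 16.9 °C.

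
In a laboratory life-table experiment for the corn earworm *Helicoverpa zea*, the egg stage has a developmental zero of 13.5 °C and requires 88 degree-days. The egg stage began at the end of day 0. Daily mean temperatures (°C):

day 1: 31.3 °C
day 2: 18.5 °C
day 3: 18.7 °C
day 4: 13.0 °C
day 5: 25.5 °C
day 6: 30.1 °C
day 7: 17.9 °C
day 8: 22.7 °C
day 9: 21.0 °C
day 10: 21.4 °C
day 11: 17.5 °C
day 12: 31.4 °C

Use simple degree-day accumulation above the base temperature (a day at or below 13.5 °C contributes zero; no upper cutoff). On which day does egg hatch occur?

day 11

Daily DD above 13.5 °C: 17.8, 5.0, 5.2, 0.0, 12.0, 16.6, 4.4, 9.2, 7.5, 7.9, 4.0, 17.9.
Cumulative: 17.8, 22.8, 28.0, 28.0, 40.0, 56.6, 61.0, 70.2, 77.7, 85.6, 89.6, 107.5.
The total first reaches 88 DD on day 11.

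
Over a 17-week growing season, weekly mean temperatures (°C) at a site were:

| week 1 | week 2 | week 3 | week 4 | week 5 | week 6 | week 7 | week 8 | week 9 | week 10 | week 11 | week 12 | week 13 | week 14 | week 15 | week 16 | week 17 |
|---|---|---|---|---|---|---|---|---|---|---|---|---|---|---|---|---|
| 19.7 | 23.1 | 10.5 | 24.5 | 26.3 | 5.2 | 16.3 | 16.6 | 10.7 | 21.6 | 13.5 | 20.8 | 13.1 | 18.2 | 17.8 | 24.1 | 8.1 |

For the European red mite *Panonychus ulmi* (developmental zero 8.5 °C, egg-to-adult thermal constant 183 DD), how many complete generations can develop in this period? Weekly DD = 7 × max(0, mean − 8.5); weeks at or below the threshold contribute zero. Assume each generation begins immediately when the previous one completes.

Weekly DD (7 × max(0, T̄ − 8.5)): 78.4, 102.2, 14.0, 112.0, 124.6, 0.0, 54.6, 56.7, 15.4, 91.7, 35.0, 86.1, 32.2, 67.9, 65.1, 109.2, 0.0.
Season total = 1045.1 DD.
Complete generations = ⌊1045.1 / 183⌋ = 5.

5 generations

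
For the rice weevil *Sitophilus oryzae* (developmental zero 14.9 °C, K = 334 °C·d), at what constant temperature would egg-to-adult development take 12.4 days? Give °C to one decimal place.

41.8 °C

Required daily accumulation = 334 / 12.4 = 26.935 DD/day.
T = T_base + 26.935 = 14.9 + 26.935 = 41.835 ≈ 41.8 °C.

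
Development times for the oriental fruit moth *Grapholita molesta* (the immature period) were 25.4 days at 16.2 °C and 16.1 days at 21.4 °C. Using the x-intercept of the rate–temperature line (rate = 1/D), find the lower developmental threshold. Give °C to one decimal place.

7.2 °C

Equal thermal constants: D₁(T₁ − T_b) = D₂(T₂ − T_b).
25.4·(16.2 − T_b) = 16.1·(21.4 − T_b)
T_b = (25.4·16.2 − 16.1·21.4) / (25.4 − 16.1) = 66.94 / 9.3 = 7.198 °C ≈ 7.2 °C.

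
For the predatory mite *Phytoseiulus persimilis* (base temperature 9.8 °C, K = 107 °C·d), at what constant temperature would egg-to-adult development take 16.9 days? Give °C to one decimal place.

Required daily accumulation = 107 / 16.9 = 6.331 DD/day.
T = T_base + 6.331 = 9.8 + 6.331 = 16.131 ≈ 16.1 °C.

16.1 °C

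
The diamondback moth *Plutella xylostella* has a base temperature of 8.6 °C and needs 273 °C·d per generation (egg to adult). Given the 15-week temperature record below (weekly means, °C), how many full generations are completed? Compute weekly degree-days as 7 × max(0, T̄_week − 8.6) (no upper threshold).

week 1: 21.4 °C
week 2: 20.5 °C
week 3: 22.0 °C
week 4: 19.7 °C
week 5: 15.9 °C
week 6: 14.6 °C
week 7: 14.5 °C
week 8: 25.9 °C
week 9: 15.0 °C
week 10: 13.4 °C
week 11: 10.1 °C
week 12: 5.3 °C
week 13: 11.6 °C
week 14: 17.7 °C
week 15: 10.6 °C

Weekly DD (7 × max(0, T̄ − 8.6)): 89.6, 83.3, 93.8, 77.7, 51.1, 42.0, 41.3, 121.1, 44.8, 33.6, 10.5, 0.0, 21.0, 63.7, 14.0.
Season total = 787.5 DD.
Complete generations = ⌊787.5 / 273⌋ = 2.

2 generations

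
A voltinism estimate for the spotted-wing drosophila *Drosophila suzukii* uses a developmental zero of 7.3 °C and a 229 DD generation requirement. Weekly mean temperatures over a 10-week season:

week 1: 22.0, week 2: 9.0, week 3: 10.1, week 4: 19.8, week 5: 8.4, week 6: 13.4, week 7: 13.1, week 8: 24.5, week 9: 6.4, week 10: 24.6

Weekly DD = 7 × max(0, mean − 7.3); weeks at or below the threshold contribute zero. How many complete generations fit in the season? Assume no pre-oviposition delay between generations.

Weekly DD (7 × max(0, T̄ − 7.3)): 102.9, 11.9, 19.6, 87.5, 7.7, 42.7, 40.6, 120.4, 0.0, 121.1.
Season total = 554.4 DD.
Complete generations = ⌊554.4 / 229⌋ = 2.

2 generations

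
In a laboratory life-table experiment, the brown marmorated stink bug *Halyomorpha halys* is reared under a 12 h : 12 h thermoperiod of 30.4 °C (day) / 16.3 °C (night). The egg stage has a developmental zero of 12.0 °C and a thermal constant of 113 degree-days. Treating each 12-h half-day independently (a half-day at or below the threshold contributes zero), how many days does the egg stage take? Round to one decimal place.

Day half: max(0, 30.4 − 12.0) × 0.5 = 18.4 × 0.5 = 9.20 DD.
Night half: max(0, 16.3 − 12.0) × 0.5 = 4.3 × 0.5 = 2.15 DD.
Per 24 h: 11.35 DD/day.
Duration = 113 / 11.35 = 9.956 ≈ 10.0 days.

10.0 days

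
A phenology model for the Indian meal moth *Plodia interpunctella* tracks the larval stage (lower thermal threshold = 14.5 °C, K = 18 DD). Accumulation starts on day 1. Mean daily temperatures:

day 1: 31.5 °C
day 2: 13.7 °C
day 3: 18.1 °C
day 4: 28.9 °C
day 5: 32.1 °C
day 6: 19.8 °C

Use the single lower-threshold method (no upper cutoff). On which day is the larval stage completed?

Daily DD above 14.5 °C: 17.0, 0.0, 3.6, 14.4, 17.6, 5.3.
Cumulative: 17.0, 17.0, 20.6, 35.0, 52.6, 57.9.
The total first reaches 18 DD on day 3.

day 3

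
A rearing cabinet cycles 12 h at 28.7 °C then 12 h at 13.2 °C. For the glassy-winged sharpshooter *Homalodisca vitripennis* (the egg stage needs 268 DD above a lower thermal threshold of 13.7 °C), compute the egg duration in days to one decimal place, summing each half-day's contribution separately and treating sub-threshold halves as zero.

Day half: max(0, 28.7 − 13.7) × 0.5 = 15.0 × 0.5 = 7.50 DD.
Night half: max(0, 13.2 − 13.7) × 0.5 = 0.0 × 0.5 = 0.00 DD.
Per 24 h: 7.50 DD/day.
Duration = 268 / 7.50 = 35.733 ≈ 35.7 days.

35.7 days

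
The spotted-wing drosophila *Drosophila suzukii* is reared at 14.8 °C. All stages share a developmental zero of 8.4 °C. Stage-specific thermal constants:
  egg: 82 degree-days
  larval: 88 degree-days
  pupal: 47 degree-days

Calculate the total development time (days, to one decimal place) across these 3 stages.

Daily accumulation at 14.8 °C = 14.8 − 8.4 = 6.4 DD/day.
Total K = 82 + 88 + 47 = 217 DD.
Total duration = 217 / 6.4 = 33.906 ≈ 33.9 days.

33.9 days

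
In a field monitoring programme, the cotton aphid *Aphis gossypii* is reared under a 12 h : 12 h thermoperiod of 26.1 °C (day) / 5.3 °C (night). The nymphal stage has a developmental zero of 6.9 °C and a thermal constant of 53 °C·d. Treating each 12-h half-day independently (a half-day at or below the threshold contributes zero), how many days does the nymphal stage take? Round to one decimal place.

Day half: max(0, 26.1 − 6.9) × 0.5 = 19.2 × 0.5 = 9.60 DD.
Night half: max(0, 5.3 − 6.9) × 0.5 = 0.0 × 0.5 = 0.00 DD.
Per 24 h: 9.60 DD/day.
Duration = 53 / 9.60 = 5.521 ≈ 5.5 days.

5.5 days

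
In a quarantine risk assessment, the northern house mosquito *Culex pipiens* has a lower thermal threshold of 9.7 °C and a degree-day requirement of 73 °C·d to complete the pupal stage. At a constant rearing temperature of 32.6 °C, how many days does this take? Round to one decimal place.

3.2 days

Daily accumulation = 32.6 − 9.7 = 22.9 DD/day.
Duration = 73 / 22.9 = 3.188 ≈ 3.2 days.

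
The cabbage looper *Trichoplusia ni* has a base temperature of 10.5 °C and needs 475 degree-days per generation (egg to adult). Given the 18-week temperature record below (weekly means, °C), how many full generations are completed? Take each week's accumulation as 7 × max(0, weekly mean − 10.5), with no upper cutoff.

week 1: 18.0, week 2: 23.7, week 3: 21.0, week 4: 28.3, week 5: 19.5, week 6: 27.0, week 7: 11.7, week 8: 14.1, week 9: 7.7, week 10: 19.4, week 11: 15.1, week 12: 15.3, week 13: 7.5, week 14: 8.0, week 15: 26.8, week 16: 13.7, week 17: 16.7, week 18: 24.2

Weekly DD (7 × max(0, T̄ − 10.5)): 52.5, 92.4, 73.5, 124.6, 63.0, 115.5, 8.4, 25.2, 0.0, 62.3, 32.2, 33.6, 0.0, 0.0, 114.1, 22.4, 43.4, 95.9.
Season total = 959.0 DD.
Complete generations = ⌊959.0 / 475⌋ = 2.

2 generations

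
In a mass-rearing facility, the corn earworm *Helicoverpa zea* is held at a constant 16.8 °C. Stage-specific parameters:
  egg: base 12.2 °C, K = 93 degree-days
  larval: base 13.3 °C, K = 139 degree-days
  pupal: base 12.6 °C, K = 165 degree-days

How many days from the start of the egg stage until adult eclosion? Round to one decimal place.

egg: 93 / (16.8 − 12.2) = 93 / 4.6 = 20.217 d.
larval: 139 / (16.8 − 13.3) = 139 / 3.5 = 39.714 d.
pupal: 165 / (16.8 − 12.6) = 165 / 4.2 = 39.286 d.
Sum = 99.217 ≈ 99.2 days.

99.2 days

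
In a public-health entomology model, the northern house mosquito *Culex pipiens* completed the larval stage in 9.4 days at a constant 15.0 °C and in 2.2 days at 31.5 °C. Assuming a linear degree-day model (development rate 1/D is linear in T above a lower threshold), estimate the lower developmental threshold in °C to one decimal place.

Under the model K = D·(T − T_b), so D₁·(T₁ − T_b) = D₂·(T₂ − T_b).
9.4·(15.0 − T_b) = 2.2·(31.5 − T_b)
T_b = (9.4·15.0 − 2.2·31.5) / (9.4 − 2.2) = 71.70 / 7.2 = 9.958 °C ≈ 10.0 °C.

10.0 °C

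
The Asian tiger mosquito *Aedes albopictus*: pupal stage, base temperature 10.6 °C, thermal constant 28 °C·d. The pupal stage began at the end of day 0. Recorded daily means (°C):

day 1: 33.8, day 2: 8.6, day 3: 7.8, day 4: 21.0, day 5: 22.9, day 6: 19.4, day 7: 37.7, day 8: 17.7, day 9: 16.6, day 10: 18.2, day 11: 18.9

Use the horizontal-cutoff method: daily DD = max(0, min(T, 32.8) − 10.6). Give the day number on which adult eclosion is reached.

Daily DD above 10.6 °C (capped at 22.2): 22.2, 0.0, 0.0, 10.4, 12.3, 8.8, 22.2, 7.1, 6.0, 7.6, 8.3.
Cumulative: 22.2, 22.2, 22.2, 32.6, 44.9, 53.7, 75.9, 83.0, 89.0, 96.6, 104.9.
The total first reaches 28 DD on day 4.

day 4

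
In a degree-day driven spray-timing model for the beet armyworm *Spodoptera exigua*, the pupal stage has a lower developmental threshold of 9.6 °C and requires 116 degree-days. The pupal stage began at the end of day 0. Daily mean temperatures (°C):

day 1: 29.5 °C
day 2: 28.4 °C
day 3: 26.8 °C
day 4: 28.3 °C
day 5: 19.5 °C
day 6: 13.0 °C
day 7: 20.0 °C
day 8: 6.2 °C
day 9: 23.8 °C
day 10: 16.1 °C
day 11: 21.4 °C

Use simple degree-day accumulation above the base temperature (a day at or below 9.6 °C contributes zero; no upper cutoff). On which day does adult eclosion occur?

Daily DD above 9.6 °C: 19.9, 18.8, 17.2, 18.7, 9.9, 3.4, 10.4, 0.0, 14.2, 6.5, 11.8.
Cumulative: 19.9, 38.7, 55.9, 74.6, 84.5, 87.9, 98.3, 98.3, 112.5, 119.0, 130.8.
The total first reaches 116 DD on day 10.

day 10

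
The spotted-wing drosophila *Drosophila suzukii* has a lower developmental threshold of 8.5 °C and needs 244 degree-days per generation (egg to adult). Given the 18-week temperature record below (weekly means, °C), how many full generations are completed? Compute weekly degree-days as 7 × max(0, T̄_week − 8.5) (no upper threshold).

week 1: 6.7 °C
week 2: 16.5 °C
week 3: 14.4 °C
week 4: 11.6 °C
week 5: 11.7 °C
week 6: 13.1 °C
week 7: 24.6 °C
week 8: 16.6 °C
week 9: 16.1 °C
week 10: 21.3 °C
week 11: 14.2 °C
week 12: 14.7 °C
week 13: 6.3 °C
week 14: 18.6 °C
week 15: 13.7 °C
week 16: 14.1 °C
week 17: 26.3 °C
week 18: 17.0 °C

Weekly DD (7 × max(0, T̄ − 8.5)): 0.0, 56.0, 41.3, 21.7, 22.4, 32.2, 112.7, 56.7, 53.2, 89.6, 39.9, 43.4, 0.0, 70.7, 36.4, 39.2, 124.6, 59.5.
Season total = 899.5 DD.
Complete generations = ⌊899.5 / 244⌋ = 3.

3 generations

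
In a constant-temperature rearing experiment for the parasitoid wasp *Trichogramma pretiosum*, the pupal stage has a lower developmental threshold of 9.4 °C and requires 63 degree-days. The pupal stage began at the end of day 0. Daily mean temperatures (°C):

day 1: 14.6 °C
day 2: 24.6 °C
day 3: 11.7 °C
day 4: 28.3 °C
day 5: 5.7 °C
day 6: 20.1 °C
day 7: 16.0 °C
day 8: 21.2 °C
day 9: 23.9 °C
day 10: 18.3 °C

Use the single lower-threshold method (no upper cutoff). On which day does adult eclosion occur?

day 8

Daily DD above 9.4 °C: 5.2, 15.2, 2.3, 18.9, 0.0, 10.7, 6.6, 11.8, 14.5, 8.9.
Cumulative: 5.2, 20.4, 22.7, 41.6, 41.6, 52.3, 58.9, 70.7, 85.2, 94.1.
The total first reaches 63 DD on day 8.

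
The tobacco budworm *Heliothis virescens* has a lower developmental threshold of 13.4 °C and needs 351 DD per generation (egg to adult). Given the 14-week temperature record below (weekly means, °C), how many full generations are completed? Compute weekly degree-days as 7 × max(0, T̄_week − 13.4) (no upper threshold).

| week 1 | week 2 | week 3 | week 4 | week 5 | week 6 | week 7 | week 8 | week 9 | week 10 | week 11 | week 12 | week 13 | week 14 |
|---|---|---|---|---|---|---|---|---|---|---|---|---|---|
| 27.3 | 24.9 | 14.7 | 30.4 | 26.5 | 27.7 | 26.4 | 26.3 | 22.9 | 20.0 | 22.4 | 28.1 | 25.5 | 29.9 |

Weekly DD (7 × max(0, T̄ − 13.4)): 97.3, 80.5, 9.1, 119.0, 91.7, 100.1, 91.0, 90.3, 66.5, 46.2, 63.0, 102.9, 84.7, 115.5.
Season total = 1157.8 DD.
Complete generations = ⌊1157.8 / 351⌋ = 3.

3 generations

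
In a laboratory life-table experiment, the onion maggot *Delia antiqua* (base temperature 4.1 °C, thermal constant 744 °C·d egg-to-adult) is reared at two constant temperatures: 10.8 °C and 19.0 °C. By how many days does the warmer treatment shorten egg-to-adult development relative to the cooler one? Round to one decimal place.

At 10.8 °C: 744 / (10.8 − 4.1) = 744 / 6.7 = 111.045 d.
At 19.0 °C: 744 / (19.0 − 4.1) = 744 / 14.9 = 49.933 d.
Difference = |111.045 − 49.933| = 61.112 ≈ 61.1 days.

61.1 days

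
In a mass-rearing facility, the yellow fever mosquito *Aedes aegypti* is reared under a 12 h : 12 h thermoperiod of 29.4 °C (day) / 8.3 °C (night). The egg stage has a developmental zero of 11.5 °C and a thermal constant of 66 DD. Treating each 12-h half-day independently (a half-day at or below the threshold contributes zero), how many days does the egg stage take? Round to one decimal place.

7.4 days

Day half: max(0, 29.4 − 11.5) × 0.5 = 17.9 × 0.5 = 8.95 DD.
Night half: max(0, 8.3 − 11.5) × 0.5 = 0.0 × 0.5 = 0.00 DD.
Per 24 h: 8.95 DD/day.
Duration = 66 / 8.95 = 7.374 ≈ 7.4 days.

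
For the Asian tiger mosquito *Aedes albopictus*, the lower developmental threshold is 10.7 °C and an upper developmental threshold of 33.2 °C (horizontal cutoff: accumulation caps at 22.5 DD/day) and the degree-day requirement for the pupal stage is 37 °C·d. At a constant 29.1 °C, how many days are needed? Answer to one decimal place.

Daily accumulation = 29.1 − 10.7 = 18.4 DD/day.
Duration = 37 / 18.4 = 2.011 ≈ 2.0 days.

2.0 days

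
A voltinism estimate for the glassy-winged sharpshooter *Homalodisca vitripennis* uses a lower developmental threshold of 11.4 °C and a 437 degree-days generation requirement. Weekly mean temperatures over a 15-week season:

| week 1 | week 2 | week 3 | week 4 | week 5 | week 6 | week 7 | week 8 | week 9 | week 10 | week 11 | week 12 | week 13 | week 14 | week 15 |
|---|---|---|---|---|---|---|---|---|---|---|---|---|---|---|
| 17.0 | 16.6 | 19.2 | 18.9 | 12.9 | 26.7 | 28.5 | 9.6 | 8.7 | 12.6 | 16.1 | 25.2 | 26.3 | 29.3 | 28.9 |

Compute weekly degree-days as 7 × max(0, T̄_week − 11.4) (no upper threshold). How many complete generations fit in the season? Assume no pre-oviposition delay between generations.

Weekly DD (7 × max(0, T̄ − 11.4)): 39.2, 36.4, 54.6, 52.5, 10.5, 107.1, 119.7, 0.0, 0.0, 8.4, 32.9, 96.6, 104.3, 125.3, 122.5.
Season total = 910.0 DD.
Complete generations = ⌊910.0 / 437⌋ = 2.

2 generations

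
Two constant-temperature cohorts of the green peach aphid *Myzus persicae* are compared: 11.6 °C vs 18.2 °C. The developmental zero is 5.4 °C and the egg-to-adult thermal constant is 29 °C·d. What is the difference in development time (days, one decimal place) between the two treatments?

2.4 days

At 11.6 °C: 29 / (11.6 − 5.4) = 29 / 6.2 = 4.677 d.
At 18.2 °C: 29 / (18.2 − 5.4) = 29 / 12.8 = 2.266 d.
Difference = |4.677 − 2.266| = 2.412 ≈ 2.4 days.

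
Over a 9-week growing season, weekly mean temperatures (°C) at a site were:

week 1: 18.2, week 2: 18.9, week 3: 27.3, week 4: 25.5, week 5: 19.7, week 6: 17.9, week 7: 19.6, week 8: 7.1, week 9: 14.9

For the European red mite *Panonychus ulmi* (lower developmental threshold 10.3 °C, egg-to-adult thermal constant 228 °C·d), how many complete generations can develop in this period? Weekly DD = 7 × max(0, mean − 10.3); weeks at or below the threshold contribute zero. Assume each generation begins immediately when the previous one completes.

Weekly DD (7 × max(0, T̄ − 10.3)): 55.3, 60.2, 119.0, 106.4, 65.8, 53.2, 65.1, 0.0, 32.2.
Season total = 557.2 DD.
Complete generations = ⌊557.2 / 228⌋ = 2.

2 generations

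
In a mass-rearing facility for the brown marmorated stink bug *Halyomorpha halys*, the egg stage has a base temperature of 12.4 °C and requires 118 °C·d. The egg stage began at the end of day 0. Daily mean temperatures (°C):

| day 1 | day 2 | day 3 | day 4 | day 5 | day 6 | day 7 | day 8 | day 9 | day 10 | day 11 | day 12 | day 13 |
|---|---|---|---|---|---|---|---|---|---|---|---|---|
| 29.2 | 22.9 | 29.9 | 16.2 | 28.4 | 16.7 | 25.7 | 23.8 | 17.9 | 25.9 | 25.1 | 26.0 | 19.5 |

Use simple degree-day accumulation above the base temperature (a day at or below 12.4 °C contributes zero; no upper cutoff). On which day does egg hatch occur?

Daily DD above 12.4 °C: 16.8, 10.5, 17.5, 3.8, 16.0, 4.3, 13.3, 11.4, 5.5, 13.5, 12.7, 13.6, 7.1.
Cumulative: 16.8, 27.3, 44.8, 48.6, 64.6, 68.9, 82.2, 93.6, 99.1, 112.6, 125.3, 138.9, 146.0.
The total first reaches 118 DD on day 11.

day 11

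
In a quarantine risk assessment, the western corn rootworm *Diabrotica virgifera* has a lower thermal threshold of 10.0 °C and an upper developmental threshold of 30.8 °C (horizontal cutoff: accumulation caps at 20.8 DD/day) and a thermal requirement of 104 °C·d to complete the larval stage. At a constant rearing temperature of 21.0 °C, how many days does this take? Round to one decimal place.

9.5 days

Daily accumulation = 21.0 − 10.0 = 11.0 DD/day.
Duration = 104 / 11.0 = 9.455 ≈ 9.5 days.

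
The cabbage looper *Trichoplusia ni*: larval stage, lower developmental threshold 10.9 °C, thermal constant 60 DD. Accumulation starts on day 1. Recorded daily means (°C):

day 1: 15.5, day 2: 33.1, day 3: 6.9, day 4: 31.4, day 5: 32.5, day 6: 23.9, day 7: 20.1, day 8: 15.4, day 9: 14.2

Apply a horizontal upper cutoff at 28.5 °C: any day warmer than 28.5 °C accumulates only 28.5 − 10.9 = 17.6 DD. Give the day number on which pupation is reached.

Daily DD above 10.9 °C (capped at 17.6): 4.6, 17.6, 0.0, 17.6, 17.6, 13.0, 9.2, 4.5, 3.3.
Cumulative: 4.6, 22.2, 22.2, 39.8, 57.4, 70.4, 79.6, 84.1, 87.4.
The total first reaches 60 DD on day 6.

day 6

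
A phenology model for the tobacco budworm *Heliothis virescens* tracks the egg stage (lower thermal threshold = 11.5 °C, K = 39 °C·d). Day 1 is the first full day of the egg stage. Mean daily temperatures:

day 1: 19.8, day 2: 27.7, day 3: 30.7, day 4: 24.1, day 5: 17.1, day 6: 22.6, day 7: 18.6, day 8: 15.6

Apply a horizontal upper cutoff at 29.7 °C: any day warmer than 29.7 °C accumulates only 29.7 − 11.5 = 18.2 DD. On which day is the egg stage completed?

Daily DD above 11.5 °C (capped at 18.2): 8.3, 16.2, 18.2, 12.6, 5.6, 11.1, 7.1, 4.1.
Cumulative: 8.3, 24.5, 42.7, 55.3, 60.9, 72.0, 79.1, 83.2.
The total first reaches 39 DD on day 3.

day 3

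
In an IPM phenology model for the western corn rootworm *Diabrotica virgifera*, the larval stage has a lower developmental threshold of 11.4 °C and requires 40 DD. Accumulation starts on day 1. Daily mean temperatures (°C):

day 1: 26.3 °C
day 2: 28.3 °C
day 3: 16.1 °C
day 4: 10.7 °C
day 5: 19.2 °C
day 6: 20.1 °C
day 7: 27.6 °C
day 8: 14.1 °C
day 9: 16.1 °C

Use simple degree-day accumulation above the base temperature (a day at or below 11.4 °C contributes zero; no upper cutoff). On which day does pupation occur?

day 5

Daily DD above 11.4 °C: 14.9, 16.9, 4.7, 0.0, 7.8, 8.7, 16.2, 2.7, 4.7.
Cumulative: 14.9, 31.8, 36.5, 36.5, 44.3, 53.0, 69.2, 71.9, 76.6.
The total first reaches 40 DD on day 5.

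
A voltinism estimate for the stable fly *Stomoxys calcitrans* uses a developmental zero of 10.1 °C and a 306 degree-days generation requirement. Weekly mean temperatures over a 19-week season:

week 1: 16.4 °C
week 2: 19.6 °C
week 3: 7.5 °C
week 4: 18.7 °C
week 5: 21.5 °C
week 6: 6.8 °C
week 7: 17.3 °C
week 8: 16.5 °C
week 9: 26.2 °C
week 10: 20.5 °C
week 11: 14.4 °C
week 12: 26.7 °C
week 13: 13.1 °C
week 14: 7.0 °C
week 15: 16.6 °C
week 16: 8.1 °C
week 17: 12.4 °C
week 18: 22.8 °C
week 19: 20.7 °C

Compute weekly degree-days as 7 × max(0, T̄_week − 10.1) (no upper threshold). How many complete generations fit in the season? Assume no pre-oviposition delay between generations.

3 generations

Weekly DD (7 × max(0, T̄ − 10.1)): 44.1, 66.5, 0.0, 60.2, 79.8, 0.0, 50.4, 44.8, 112.7, 72.8, 30.1, 116.2, 21.0, 0.0, 45.5, 0.0, 16.1, 88.9, 74.2.
Season total = 923.3 DD.
Complete generations = ⌊923.3 / 306⌋ = 3.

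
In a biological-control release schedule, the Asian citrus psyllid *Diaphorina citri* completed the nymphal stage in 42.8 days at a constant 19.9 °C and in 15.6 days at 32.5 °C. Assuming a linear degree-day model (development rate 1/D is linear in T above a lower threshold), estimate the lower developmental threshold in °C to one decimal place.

Equal thermal constants: D₁(T₁ − T_b) = D₂(T₂ − T_b).
42.8·(19.9 − T_b) = 15.6·(32.5 − T_b)
T_b = (42.8·19.9 − 15.6·32.5) / (42.8 − 15.6) = 344.72 / 27.2 = 12.674 °C ≈ 12.7 °C.

12.7 °C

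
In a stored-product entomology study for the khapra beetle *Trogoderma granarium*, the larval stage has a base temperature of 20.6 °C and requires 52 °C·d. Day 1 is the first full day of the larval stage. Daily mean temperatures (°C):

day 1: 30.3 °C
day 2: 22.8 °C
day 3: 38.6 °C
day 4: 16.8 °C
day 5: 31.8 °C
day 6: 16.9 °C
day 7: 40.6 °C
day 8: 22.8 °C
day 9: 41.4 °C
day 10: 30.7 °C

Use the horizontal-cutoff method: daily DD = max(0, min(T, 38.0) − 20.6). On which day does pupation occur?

day 7

Daily DD above 20.6 °C (capped at 17.4): 9.7, 2.2, 17.4, 0.0, 11.2, 0.0, 17.4, 2.2, 17.4, 10.1.
Cumulative: 9.7, 11.9, 29.3, 29.3, 40.5, 40.5, 57.9, 60.1, 77.5, 87.6.
The total first reaches 52 DD on day 7.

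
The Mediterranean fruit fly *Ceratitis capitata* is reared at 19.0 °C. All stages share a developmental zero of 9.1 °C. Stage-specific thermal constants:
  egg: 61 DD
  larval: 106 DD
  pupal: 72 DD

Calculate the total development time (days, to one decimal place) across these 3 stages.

24.1 days

Daily accumulation at 19.0 °C = 19.0 − 9.1 = 9.9 DD/day.
Total K = 61 + 106 + 72 = 239 DD.
Total duration = 239 / 9.9 = 24.141 ≈ 24.1 days.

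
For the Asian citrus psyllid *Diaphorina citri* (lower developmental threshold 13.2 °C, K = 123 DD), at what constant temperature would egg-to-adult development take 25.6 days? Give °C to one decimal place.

18.0 °C

Required daily accumulation = 123 / 25.6 = 4.805 DD/day.
T = T_base + 4.805 = 13.2 + 4.805 = 18.005 ≈ 18.0 °C.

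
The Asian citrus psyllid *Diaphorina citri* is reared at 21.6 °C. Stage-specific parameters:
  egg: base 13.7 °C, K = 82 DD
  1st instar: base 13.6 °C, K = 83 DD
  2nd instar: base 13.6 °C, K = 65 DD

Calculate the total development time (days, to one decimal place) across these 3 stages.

egg: 82 / (21.6 − 13.7) = 82 / 7.9 = 10.380 d.
1st instar: 83 / (21.6 − 13.6) = 83 / 8.0 = 10.375 d.
2nd instar: 65 / (21.6 − 13.6) = 65 / 8.0 = 8.125 d.
Sum = 28.880 ≈ 28.9 days.

28.9 days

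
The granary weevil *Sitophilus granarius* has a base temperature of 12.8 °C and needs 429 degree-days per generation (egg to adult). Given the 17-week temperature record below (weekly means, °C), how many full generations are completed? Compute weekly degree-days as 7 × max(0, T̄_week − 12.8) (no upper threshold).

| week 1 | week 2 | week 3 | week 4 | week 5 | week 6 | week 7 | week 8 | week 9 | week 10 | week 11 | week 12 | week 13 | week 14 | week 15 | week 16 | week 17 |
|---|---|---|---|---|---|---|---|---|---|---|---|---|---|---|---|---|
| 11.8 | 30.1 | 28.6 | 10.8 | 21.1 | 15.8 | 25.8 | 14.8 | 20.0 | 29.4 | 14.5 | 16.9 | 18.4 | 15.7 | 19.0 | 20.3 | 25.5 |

Weekly DD (7 × max(0, T̄ − 12.8)): 0.0, 121.1, 110.6, 0.0, 58.1, 21.0, 91.0, 14.0, 50.4, 116.2, 11.9, 28.7, 39.2, 20.3, 43.4, 52.5, 88.9.
Season total = 867.3 DD.
Complete generations = ⌊867.3 / 429⌋ = 2.

2 generations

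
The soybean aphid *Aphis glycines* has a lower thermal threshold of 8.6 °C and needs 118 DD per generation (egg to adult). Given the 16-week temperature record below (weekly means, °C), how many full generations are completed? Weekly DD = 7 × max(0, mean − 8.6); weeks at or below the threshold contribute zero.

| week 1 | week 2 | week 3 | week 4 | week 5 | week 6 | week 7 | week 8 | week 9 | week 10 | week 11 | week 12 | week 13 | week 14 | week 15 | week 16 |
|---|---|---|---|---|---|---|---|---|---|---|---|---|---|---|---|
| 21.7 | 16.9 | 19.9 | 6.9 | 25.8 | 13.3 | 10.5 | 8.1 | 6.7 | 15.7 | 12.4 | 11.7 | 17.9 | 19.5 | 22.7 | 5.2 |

6 generations

Weekly DD (7 × max(0, T̄ − 8.6)): 91.7, 58.1, 79.1, 0.0, 120.4, 32.9, 13.3, 0.0, 0.0, 49.7, 26.6, 21.7, 65.1, 76.3, 98.7, 0.0.
Season total = 733.6 DD.
Complete generations = ⌊733.6 / 118⌋ = 6.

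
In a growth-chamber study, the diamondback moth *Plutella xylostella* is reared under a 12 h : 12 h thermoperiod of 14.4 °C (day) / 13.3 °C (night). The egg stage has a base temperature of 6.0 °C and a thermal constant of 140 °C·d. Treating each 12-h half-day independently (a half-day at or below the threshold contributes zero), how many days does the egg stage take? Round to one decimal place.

Day half: max(0, 14.4 − 6.0) × 0.5 = 8.4 × 0.5 = 4.20 DD.
Night half: max(0, 13.3 − 6.0) × 0.5 = 7.3 × 0.5 = 3.65 DD.
Per 24 h: 7.85 DD/day.
Duration = 140 / 7.85 = 17.834 ≈ 17.8 days.

17.8 days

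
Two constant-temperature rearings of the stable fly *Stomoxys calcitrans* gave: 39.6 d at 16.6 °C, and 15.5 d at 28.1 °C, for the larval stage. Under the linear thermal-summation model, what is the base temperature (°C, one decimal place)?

Linear rate model ⇒ the product D·(T − T_b) is constant across temperatures.
39.6·(16.6 − T_b) = 15.5·(28.1 − T_b)
T_b = (39.6·16.6 − 15.5·28.1) / (39.6 − 15.5) = 221.81 / 24.1 = 9.204 °C ≈ 9.2 °C.

9.2 °C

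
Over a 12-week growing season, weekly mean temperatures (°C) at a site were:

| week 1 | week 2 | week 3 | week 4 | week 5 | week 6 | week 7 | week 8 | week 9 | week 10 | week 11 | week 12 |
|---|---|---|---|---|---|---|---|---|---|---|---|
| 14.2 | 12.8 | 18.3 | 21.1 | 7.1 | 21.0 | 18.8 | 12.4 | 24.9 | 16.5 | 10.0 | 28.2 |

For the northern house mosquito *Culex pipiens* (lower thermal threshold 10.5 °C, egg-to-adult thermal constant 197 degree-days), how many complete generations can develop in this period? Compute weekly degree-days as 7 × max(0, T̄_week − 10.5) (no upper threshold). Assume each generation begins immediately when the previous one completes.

2 generations

Weekly DD (7 × max(0, T̄ − 10.5)): 25.9, 16.1, 54.6, 74.2, 0.0, 73.5, 58.1, 13.3, 100.8, 42.0, 0.0, 123.9.
Season total = 582.4 DD.
Complete generations = ⌊582.4 / 197⌋ = 2.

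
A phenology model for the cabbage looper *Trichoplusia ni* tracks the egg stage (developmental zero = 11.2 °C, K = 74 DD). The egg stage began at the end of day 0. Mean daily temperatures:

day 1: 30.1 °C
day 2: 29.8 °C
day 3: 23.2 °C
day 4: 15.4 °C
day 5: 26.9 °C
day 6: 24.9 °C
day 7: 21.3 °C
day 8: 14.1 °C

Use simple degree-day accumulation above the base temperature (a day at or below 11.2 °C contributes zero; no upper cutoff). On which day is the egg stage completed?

day 6

Daily DD above 11.2 °C: 18.9, 18.6, 12.0, 4.2, 15.7, 13.7, 10.1, 2.9.
Cumulative: 18.9, 37.5, 49.5, 53.7, 69.4, 83.1, 93.2, 96.1.
The total first reaches 74 DD on day 6.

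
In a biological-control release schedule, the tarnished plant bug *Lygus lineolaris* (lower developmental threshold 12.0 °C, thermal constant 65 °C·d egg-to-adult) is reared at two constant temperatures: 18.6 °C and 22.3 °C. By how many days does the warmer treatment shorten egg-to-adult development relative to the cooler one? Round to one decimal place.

3.5 days

At 18.6 °C: 65 / (18.6 − 12.0) = 65 / 6.6 = 9.848 d.
At 22.3 °C: 65 / (22.3 − 12.0) = 65 / 10.3 = 6.311 d.
Difference = |9.848 − 6.311| = 3.538 ≈ 3.5 days.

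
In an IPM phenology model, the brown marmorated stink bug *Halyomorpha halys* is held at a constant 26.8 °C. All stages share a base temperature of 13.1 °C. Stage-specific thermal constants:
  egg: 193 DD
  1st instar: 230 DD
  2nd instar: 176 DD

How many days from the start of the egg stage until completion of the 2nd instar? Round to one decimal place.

Daily accumulation at 26.8 °C = 26.8 − 13.1 = 13.7 DD/day.
Total K = 193 + 230 + 176 = 599 DD.
Total duration = 599 / 13.7 = 43.723 ≈ 43.7 days.

43.7 days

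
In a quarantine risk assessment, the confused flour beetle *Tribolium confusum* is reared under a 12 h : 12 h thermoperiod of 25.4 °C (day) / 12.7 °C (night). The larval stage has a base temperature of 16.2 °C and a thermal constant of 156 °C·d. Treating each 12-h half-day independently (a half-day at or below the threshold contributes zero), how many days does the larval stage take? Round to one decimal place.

33.9 days

Day half: max(0, 25.4 − 16.2) × 0.5 = 9.2 × 0.5 = 4.60 DD.
Night half: max(0, 12.7 − 16.2) × 0.5 = 0.0 × 0.5 = 0.00 DD.
Per 24 h: 4.60 DD/day.
Duration = 156 / 4.60 = 33.913 ≈ 33.9 days.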